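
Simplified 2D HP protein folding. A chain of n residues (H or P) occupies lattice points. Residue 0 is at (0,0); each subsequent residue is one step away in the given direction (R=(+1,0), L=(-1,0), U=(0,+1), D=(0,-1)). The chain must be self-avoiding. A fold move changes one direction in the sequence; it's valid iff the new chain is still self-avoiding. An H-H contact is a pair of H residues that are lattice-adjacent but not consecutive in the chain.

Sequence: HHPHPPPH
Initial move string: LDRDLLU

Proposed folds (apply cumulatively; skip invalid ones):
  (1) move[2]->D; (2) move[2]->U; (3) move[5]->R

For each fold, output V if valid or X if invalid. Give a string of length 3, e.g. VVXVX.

Answer: VXX

Derivation:
Initial: LDRDLLU -> [(0, 0), (-1, 0), (-1, -1), (0, -1), (0, -2), (-1, -2), (-2, -2), (-2, -1)]
Fold 1: move[2]->D => LDDDLLU VALID
Fold 2: move[2]->U => LDUDLLU INVALID (collision), skipped
Fold 3: move[5]->R => LDDDLRU INVALID (collision), skipped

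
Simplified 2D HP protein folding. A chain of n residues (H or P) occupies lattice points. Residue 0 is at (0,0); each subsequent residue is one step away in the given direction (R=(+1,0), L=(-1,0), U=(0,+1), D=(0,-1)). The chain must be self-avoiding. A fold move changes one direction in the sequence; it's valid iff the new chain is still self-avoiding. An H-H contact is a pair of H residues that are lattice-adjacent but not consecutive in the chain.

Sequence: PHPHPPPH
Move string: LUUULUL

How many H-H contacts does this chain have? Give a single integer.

Positions: [(0, 0), (-1, 0), (-1, 1), (-1, 2), (-1, 3), (-2, 3), (-2, 4), (-3, 4)]
No H-H contacts found.

Answer: 0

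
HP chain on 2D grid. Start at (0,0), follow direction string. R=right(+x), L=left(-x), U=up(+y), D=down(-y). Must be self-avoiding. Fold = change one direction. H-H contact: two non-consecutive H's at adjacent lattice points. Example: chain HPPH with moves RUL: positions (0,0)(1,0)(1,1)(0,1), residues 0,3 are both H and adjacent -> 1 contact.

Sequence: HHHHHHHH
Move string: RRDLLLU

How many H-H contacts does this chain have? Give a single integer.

Answer: 3

Derivation:
Positions: [(0, 0), (1, 0), (2, 0), (2, -1), (1, -1), (0, -1), (-1, -1), (-1, 0)]
H-H contact: residue 0 @(0,0) - residue 7 @(-1, 0)
H-H contact: residue 0 @(0,0) - residue 5 @(0, -1)
H-H contact: residue 1 @(1,0) - residue 4 @(1, -1)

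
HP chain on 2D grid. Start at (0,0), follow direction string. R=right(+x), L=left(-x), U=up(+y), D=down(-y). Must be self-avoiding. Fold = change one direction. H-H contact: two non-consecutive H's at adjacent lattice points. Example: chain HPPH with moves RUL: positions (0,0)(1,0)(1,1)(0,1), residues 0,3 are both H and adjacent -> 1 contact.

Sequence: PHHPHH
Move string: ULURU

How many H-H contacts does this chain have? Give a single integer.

Positions: [(0, 0), (0, 1), (-1, 1), (-1, 2), (0, 2), (0, 3)]
H-H contact: residue 1 @(0,1) - residue 4 @(0, 2)

Answer: 1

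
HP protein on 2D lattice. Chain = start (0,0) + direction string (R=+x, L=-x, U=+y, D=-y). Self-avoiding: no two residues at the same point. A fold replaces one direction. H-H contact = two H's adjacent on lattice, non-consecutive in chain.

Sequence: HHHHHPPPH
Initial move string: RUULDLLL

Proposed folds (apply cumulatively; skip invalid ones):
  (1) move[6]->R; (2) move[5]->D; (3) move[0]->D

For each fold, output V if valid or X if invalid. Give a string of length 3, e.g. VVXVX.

Initial: RUULDLLL -> [(0, 0), (1, 0), (1, 1), (1, 2), (0, 2), (0, 1), (-1, 1), (-2, 1), (-3, 1)]
Fold 1: move[6]->R => RUULDLRL INVALID (collision), skipped
Fold 2: move[5]->D => RUULDDLL INVALID (collision), skipped
Fold 3: move[0]->D => DUULDLLL INVALID (collision), skipped

Answer: XXX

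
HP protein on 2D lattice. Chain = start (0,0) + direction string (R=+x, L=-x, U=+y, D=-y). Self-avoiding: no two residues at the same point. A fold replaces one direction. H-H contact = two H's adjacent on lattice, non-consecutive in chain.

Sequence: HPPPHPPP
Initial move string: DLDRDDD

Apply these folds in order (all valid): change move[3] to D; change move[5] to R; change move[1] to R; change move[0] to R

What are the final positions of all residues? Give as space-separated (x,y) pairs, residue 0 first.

Answer: (0,0) (1,0) (2,0) (2,-1) (2,-2) (2,-3) (3,-3) (3,-4)

Derivation:
Initial moves: DLDRDDD
Fold: move[3]->D => DLDDDDD (positions: [(0, 0), (0, -1), (-1, -1), (-1, -2), (-1, -3), (-1, -4), (-1, -5), (-1, -6)])
Fold: move[5]->R => DLDDDRD (positions: [(0, 0), (0, -1), (-1, -1), (-1, -2), (-1, -3), (-1, -4), (0, -4), (0, -5)])
Fold: move[1]->R => DRDDDRD (positions: [(0, 0), (0, -1), (1, -1), (1, -2), (1, -3), (1, -4), (2, -4), (2, -5)])
Fold: move[0]->R => RRDDDRD (positions: [(0, 0), (1, 0), (2, 0), (2, -1), (2, -2), (2, -3), (3, -3), (3, -4)])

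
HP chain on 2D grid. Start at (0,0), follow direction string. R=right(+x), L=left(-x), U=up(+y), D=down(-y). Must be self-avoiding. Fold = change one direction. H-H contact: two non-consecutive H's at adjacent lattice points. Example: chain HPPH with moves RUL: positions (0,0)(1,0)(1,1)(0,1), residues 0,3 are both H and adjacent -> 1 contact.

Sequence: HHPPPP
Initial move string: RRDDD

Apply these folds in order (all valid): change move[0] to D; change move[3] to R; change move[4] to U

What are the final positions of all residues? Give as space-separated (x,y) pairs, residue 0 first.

Answer: (0,0) (0,-1) (1,-1) (1,-2) (2,-2) (2,-1)

Derivation:
Initial moves: RRDDD
Fold: move[0]->D => DRDDD (positions: [(0, 0), (0, -1), (1, -1), (1, -2), (1, -3), (1, -4)])
Fold: move[3]->R => DRDRD (positions: [(0, 0), (0, -1), (1, -1), (1, -2), (2, -2), (2, -3)])
Fold: move[4]->U => DRDRU (positions: [(0, 0), (0, -1), (1, -1), (1, -2), (2, -2), (2, -1)])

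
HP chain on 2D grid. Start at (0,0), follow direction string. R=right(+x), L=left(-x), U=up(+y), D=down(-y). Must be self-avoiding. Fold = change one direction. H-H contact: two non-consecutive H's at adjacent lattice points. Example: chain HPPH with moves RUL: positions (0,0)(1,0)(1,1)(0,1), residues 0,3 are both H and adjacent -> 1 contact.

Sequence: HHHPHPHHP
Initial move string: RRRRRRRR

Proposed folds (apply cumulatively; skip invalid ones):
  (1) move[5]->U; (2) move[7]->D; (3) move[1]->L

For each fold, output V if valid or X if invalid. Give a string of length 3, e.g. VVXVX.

Initial: RRRRRRRR -> [(0, 0), (1, 0), (2, 0), (3, 0), (4, 0), (5, 0), (6, 0), (7, 0), (8, 0)]
Fold 1: move[5]->U => RRRRRURR VALID
Fold 2: move[7]->D => RRRRRURD VALID
Fold 3: move[1]->L => RLRRRURD INVALID (collision), skipped

Answer: VVX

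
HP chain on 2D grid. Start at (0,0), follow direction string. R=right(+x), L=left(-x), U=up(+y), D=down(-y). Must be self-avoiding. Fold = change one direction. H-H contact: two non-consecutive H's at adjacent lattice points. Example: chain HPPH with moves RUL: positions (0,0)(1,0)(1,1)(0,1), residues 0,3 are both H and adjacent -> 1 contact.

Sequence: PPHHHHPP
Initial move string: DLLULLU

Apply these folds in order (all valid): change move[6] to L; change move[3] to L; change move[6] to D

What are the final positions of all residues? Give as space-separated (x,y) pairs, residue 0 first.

Answer: (0,0) (0,-1) (-1,-1) (-2,-1) (-3,-1) (-4,-1) (-5,-1) (-5,-2)

Derivation:
Initial moves: DLLULLU
Fold: move[6]->L => DLLULLL (positions: [(0, 0), (0, -1), (-1, -1), (-2, -1), (-2, 0), (-3, 0), (-4, 0), (-5, 0)])
Fold: move[3]->L => DLLLLLL (positions: [(0, 0), (0, -1), (-1, -1), (-2, -1), (-3, -1), (-4, -1), (-5, -1), (-6, -1)])
Fold: move[6]->D => DLLLLLD (positions: [(0, 0), (0, -1), (-1, -1), (-2, -1), (-3, -1), (-4, -1), (-5, -1), (-5, -2)])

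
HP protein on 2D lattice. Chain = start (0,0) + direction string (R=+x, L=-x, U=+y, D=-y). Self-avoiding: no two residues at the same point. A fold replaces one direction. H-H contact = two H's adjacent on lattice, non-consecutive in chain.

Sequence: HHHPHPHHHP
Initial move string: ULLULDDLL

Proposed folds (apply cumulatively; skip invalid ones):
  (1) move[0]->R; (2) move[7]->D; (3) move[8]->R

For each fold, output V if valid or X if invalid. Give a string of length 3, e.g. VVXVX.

Initial: ULLULDDLL -> [(0, 0), (0, 1), (-1, 1), (-2, 1), (-2, 2), (-3, 2), (-3, 1), (-3, 0), (-4, 0), (-5, 0)]
Fold 1: move[0]->R => RLLULDDLL INVALID (collision), skipped
Fold 2: move[7]->D => ULLULDDDL VALID
Fold 3: move[8]->R => ULLULDDDR VALID

Answer: XVV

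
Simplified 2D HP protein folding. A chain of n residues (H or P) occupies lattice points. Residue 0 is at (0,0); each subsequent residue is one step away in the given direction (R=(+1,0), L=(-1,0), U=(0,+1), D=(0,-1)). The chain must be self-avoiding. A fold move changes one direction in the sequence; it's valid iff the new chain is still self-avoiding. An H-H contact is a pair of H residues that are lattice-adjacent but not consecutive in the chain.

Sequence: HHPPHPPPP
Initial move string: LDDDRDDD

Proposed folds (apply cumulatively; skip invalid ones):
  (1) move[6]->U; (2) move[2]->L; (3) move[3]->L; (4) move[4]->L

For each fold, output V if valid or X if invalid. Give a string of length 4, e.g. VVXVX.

Initial: LDDDRDDD -> [(0, 0), (-1, 0), (-1, -1), (-1, -2), (-1, -3), (0, -3), (0, -4), (0, -5), (0, -6)]
Fold 1: move[6]->U => LDDDRDUD INVALID (collision), skipped
Fold 2: move[2]->L => LDLDRDDD VALID
Fold 3: move[3]->L => LDLLRDDD INVALID (collision), skipped
Fold 4: move[4]->L => LDLDLDDD VALID

Answer: XVXV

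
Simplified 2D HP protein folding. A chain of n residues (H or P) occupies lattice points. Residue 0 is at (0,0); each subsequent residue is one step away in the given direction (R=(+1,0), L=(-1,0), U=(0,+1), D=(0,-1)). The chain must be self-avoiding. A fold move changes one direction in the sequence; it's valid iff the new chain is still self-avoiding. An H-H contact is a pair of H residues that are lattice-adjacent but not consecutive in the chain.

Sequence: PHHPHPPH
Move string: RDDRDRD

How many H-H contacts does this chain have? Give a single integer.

Answer: 0

Derivation:
Positions: [(0, 0), (1, 0), (1, -1), (1, -2), (2, -2), (2, -3), (3, -3), (3, -4)]
No H-H contacts found.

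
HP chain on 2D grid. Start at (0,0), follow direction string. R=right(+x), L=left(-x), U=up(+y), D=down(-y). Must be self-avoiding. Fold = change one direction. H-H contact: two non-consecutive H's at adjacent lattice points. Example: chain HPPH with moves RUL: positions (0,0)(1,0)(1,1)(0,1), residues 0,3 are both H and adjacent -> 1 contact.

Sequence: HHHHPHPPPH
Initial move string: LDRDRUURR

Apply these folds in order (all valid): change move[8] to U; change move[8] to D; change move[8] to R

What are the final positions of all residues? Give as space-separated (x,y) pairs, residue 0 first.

Answer: (0,0) (-1,0) (-1,-1) (0,-1) (0,-2) (1,-2) (1,-1) (1,0) (2,0) (3,0)

Derivation:
Initial moves: LDRDRUURR
Fold: move[8]->U => LDRDRUURU (positions: [(0, 0), (-1, 0), (-1, -1), (0, -1), (0, -2), (1, -2), (1, -1), (1, 0), (2, 0), (2, 1)])
Fold: move[8]->D => LDRDRUURD (positions: [(0, 0), (-1, 0), (-1, -1), (0, -1), (0, -2), (1, -2), (1, -1), (1, 0), (2, 0), (2, -1)])
Fold: move[8]->R => LDRDRUURR (positions: [(0, 0), (-1, 0), (-1, -1), (0, -1), (0, -2), (1, -2), (1, -1), (1, 0), (2, 0), (3, 0)])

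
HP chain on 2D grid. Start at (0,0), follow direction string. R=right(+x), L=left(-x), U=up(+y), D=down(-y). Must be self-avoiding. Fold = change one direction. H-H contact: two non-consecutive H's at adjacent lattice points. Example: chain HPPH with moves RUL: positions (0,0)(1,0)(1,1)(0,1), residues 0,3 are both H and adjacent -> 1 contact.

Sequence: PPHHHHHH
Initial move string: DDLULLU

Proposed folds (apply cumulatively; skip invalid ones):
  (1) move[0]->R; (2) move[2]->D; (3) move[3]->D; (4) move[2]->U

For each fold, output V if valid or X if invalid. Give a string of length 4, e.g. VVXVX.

Initial: DDLULLU -> [(0, 0), (0, -1), (0, -2), (-1, -2), (-1, -1), (-2, -1), (-3, -1), (-3, 0)]
Fold 1: move[0]->R => RDLULLU INVALID (collision), skipped
Fold 2: move[2]->D => DDDULLU INVALID (collision), skipped
Fold 3: move[3]->D => DDLDLLU VALID
Fold 4: move[2]->U => DDUDLLU INVALID (collision), skipped

Answer: XXVX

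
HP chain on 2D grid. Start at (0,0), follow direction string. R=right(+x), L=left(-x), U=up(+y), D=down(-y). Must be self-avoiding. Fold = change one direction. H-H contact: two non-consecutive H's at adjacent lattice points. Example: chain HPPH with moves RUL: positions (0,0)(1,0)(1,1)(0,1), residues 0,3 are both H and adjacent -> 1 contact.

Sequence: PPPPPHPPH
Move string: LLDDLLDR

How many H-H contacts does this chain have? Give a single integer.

Answer: 1

Derivation:
Positions: [(0, 0), (-1, 0), (-2, 0), (-2, -1), (-2, -2), (-3, -2), (-4, -2), (-4, -3), (-3, -3)]
H-H contact: residue 5 @(-3,-2) - residue 8 @(-3, -3)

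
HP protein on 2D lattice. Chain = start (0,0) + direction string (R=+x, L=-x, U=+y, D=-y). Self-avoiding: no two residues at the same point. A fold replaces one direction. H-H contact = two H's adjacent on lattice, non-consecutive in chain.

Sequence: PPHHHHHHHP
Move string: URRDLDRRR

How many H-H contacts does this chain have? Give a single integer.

Answer: 2

Derivation:
Positions: [(0, 0), (0, 1), (1, 1), (2, 1), (2, 0), (1, 0), (1, -1), (2, -1), (3, -1), (4, -1)]
H-H contact: residue 2 @(1,1) - residue 5 @(1, 0)
H-H contact: residue 4 @(2,0) - residue 7 @(2, -1)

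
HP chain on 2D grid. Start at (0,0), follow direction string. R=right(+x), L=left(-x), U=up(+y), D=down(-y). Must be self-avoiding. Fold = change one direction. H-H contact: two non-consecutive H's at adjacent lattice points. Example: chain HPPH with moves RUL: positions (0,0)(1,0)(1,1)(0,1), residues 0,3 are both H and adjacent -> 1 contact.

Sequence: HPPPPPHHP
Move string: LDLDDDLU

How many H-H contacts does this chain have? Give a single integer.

Positions: [(0, 0), (-1, 0), (-1, -1), (-2, -1), (-2, -2), (-2, -3), (-2, -4), (-3, -4), (-3, -3)]
No H-H contacts found.

Answer: 0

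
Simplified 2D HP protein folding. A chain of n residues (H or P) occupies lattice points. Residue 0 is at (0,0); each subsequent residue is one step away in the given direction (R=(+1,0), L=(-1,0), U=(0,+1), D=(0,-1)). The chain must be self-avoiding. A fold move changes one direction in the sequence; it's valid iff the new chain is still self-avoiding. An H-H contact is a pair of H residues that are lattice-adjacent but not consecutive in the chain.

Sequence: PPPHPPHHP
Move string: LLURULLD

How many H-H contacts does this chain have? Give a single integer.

Answer: 1

Derivation:
Positions: [(0, 0), (-1, 0), (-2, 0), (-2, 1), (-1, 1), (-1, 2), (-2, 2), (-3, 2), (-3, 1)]
H-H contact: residue 3 @(-2,1) - residue 6 @(-2, 2)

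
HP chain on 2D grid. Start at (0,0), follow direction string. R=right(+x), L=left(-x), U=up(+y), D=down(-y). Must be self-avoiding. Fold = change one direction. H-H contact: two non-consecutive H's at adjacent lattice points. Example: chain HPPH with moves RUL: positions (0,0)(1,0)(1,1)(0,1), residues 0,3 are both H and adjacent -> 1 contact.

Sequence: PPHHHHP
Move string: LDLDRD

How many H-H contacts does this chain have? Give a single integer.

Answer: 1

Derivation:
Positions: [(0, 0), (-1, 0), (-1, -1), (-2, -1), (-2, -2), (-1, -2), (-1, -3)]
H-H contact: residue 2 @(-1,-1) - residue 5 @(-1, -2)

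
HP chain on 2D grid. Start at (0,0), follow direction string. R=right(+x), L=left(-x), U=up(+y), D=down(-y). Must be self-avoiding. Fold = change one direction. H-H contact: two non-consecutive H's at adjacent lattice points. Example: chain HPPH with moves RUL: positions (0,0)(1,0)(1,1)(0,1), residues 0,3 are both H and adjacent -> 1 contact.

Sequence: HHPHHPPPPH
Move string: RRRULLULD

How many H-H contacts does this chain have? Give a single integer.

Answer: 1

Derivation:
Positions: [(0, 0), (1, 0), (2, 0), (3, 0), (3, 1), (2, 1), (1, 1), (1, 2), (0, 2), (0, 1)]
H-H contact: residue 0 @(0,0) - residue 9 @(0, 1)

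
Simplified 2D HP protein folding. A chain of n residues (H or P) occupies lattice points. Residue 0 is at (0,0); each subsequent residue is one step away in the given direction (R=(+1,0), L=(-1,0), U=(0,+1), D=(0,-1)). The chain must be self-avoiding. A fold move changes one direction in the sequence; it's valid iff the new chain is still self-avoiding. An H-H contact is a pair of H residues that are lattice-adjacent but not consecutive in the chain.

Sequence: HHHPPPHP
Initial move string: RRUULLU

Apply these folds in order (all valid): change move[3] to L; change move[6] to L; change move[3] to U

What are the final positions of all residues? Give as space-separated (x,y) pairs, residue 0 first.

Initial moves: RRUULLU
Fold: move[3]->L => RRULLLU (positions: [(0, 0), (1, 0), (2, 0), (2, 1), (1, 1), (0, 1), (-1, 1), (-1, 2)])
Fold: move[6]->L => RRULLLL (positions: [(0, 0), (1, 0), (2, 0), (2, 1), (1, 1), (0, 1), (-1, 1), (-2, 1)])
Fold: move[3]->U => RRUULLL (positions: [(0, 0), (1, 0), (2, 0), (2, 1), (2, 2), (1, 2), (0, 2), (-1, 2)])

Answer: (0,0) (1,0) (2,0) (2,1) (2,2) (1,2) (0,2) (-1,2)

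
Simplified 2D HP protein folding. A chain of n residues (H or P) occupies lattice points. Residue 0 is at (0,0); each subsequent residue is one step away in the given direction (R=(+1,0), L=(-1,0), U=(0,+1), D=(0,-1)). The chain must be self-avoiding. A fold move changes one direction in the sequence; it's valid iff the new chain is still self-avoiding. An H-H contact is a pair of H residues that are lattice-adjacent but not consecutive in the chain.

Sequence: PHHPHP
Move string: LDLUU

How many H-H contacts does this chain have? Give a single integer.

Positions: [(0, 0), (-1, 0), (-1, -1), (-2, -1), (-2, 0), (-2, 1)]
H-H contact: residue 1 @(-1,0) - residue 4 @(-2, 0)

Answer: 1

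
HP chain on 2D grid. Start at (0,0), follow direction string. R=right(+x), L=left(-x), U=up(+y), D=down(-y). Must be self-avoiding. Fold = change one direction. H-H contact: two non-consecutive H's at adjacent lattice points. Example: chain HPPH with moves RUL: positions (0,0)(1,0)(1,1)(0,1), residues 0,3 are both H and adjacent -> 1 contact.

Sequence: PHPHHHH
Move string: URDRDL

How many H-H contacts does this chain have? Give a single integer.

Answer: 1

Derivation:
Positions: [(0, 0), (0, 1), (1, 1), (1, 0), (2, 0), (2, -1), (1, -1)]
H-H contact: residue 3 @(1,0) - residue 6 @(1, -1)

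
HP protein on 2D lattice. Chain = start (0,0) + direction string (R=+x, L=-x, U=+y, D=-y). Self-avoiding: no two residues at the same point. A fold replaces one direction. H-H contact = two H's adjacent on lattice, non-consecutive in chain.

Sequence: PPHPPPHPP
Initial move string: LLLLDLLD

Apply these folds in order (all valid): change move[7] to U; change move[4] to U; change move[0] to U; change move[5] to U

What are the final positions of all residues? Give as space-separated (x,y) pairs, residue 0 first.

Initial moves: LLLLDLLD
Fold: move[7]->U => LLLLDLLU (positions: [(0, 0), (-1, 0), (-2, 0), (-3, 0), (-4, 0), (-4, -1), (-5, -1), (-6, -1), (-6, 0)])
Fold: move[4]->U => LLLLULLU (positions: [(0, 0), (-1, 0), (-2, 0), (-3, 0), (-4, 0), (-4, 1), (-5, 1), (-6, 1), (-6, 2)])
Fold: move[0]->U => ULLLULLU (positions: [(0, 0), (0, 1), (-1, 1), (-2, 1), (-3, 1), (-3, 2), (-4, 2), (-5, 2), (-5, 3)])
Fold: move[5]->U => ULLLUULU (positions: [(0, 0), (0, 1), (-1, 1), (-2, 1), (-3, 1), (-3, 2), (-3, 3), (-4, 3), (-4, 4)])

Answer: (0,0) (0,1) (-1,1) (-2,1) (-3,1) (-3,2) (-3,3) (-4,3) (-4,4)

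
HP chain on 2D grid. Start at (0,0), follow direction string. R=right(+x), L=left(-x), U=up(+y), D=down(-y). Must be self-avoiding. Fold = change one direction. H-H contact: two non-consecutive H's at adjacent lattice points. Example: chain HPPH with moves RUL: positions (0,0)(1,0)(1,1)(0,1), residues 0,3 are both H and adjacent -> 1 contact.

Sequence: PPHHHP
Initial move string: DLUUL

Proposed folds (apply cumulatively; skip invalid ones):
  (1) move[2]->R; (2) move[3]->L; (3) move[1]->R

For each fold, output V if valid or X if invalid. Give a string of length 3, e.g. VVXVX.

Answer: XVX

Derivation:
Initial: DLUUL -> [(0, 0), (0, -1), (-1, -1), (-1, 0), (-1, 1), (-2, 1)]
Fold 1: move[2]->R => DLRUL INVALID (collision), skipped
Fold 2: move[3]->L => DLULL VALID
Fold 3: move[1]->R => DRULL INVALID (collision), skipped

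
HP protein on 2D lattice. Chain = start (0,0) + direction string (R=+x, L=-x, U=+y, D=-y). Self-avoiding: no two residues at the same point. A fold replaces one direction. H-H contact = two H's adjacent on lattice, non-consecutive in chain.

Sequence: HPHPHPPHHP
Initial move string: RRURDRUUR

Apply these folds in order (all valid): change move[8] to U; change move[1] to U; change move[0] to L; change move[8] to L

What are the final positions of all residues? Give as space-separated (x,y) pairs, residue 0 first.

Answer: (0,0) (-1,0) (-1,1) (-1,2) (0,2) (0,1) (1,1) (1,2) (1,3) (0,3)

Derivation:
Initial moves: RRURDRUUR
Fold: move[8]->U => RRURDRUUU (positions: [(0, 0), (1, 0), (2, 0), (2, 1), (3, 1), (3, 0), (4, 0), (4, 1), (4, 2), (4, 3)])
Fold: move[1]->U => RUURDRUUU (positions: [(0, 0), (1, 0), (1, 1), (1, 2), (2, 2), (2, 1), (3, 1), (3, 2), (3, 3), (3, 4)])
Fold: move[0]->L => LUURDRUUU (positions: [(0, 0), (-1, 0), (-1, 1), (-1, 2), (0, 2), (0, 1), (1, 1), (1, 2), (1, 3), (1, 4)])
Fold: move[8]->L => LUURDRUUL (positions: [(0, 0), (-1, 0), (-1, 1), (-1, 2), (0, 2), (0, 1), (1, 1), (1, 2), (1, 3), (0, 3)])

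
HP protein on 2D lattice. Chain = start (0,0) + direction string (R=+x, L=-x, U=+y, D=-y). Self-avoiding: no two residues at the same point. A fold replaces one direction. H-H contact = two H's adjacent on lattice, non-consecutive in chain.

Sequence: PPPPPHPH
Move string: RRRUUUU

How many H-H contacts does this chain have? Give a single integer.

Positions: [(0, 0), (1, 0), (2, 0), (3, 0), (3, 1), (3, 2), (3, 3), (3, 4)]
No H-H contacts found.

Answer: 0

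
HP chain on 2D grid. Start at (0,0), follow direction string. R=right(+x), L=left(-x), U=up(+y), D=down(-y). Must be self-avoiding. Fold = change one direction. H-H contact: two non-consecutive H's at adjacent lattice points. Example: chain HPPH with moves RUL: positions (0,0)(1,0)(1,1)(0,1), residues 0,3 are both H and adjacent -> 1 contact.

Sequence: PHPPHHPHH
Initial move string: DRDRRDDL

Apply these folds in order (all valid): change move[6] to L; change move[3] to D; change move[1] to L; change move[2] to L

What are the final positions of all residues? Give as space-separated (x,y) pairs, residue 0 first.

Answer: (0,0) (0,-1) (-1,-1) (-2,-1) (-2,-2) (-1,-2) (-1,-3) (-2,-3) (-3,-3)

Derivation:
Initial moves: DRDRRDDL
Fold: move[6]->L => DRDRRDLL (positions: [(0, 0), (0, -1), (1, -1), (1, -2), (2, -2), (3, -2), (3, -3), (2, -3), (1, -3)])
Fold: move[3]->D => DRDDRDLL (positions: [(0, 0), (0, -1), (1, -1), (1, -2), (1, -3), (2, -3), (2, -4), (1, -4), (0, -4)])
Fold: move[1]->L => DLDDRDLL (positions: [(0, 0), (0, -1), (-1, -1), (-1, -2), (-1, -3), (0, -3), (0, -4), (-1, -4), (-2, -4)])
Fold: move[2]->L => DLLDRDLL (positions: [(0, 0), (0, -1), (-1, -1), (-2, -1), (-2, -2), (-1, -2), (-1, -3), (-2, -3), (-3, -3)])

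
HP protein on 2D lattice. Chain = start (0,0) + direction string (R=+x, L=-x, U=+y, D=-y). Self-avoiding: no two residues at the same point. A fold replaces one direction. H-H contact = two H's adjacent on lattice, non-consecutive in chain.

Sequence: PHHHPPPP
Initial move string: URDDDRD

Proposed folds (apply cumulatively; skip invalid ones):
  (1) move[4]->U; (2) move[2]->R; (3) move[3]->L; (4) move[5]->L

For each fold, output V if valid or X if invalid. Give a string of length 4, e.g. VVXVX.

Initial: URDDDRD -> [(0, 0), (0, 1), (1, 1), (1, 0), (1, -1), (1, -2), (2, -2), (2, -3)]
Fold 1: move[4]->U => URDDURD INVALID (collision), skipped
Fold 2: move[2]->R => URRDDRD VALID
Fold 3: move[3]->L => URRLDRD INVALID (collision), skipped
Fold 4: move[5]->L => URRDDLD VALID

Answer: XVXV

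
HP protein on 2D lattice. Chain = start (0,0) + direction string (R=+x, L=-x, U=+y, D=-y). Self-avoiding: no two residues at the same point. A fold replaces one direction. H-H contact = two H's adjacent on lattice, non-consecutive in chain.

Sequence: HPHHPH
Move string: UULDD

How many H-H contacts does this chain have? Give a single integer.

Answer: 1

Derivation:
Positions: [(0, 0), (0, 1), (0, 2), (-1, 2), (-1, 1), (-1, 0)]
H-H contact: residue 0 @(0,0) - residue 5 @(-1, 0)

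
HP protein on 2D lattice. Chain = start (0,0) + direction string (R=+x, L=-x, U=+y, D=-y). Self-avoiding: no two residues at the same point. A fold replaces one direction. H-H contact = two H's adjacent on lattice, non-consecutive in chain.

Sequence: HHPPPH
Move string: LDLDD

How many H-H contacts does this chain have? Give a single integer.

Positions: [(0, 0), (-1, 0), (-1, -1), (-2, -1), (-2, -2), (-2, -3)]
No H-H contacts found.

Answer: 0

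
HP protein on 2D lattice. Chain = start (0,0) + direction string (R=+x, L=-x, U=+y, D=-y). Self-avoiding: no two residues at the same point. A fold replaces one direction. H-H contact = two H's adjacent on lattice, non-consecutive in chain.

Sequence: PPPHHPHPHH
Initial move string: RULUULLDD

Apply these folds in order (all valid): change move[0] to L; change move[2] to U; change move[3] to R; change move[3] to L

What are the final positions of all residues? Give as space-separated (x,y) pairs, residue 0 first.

Initial moves: RULUULLDD
Fold: move[0]->L => LULUULLDD (positions: [(0, 0), (-1, 0), (-1, 1), (-2, 1), (-2, 2), (-2, 3), (-3, 3), (-4, 3), (-4, 2), (-4, 1)])
Fold: move[2]->U => LUUUULLDD (positions: [(0, 0), (-1, 0), (-1, 1), (-1, 2), (-1, 3), (-1, 4), (-2, 4), (-3, 4), (-3, 3), (-3, 2)])
Fold: move[3]->R => LUURULLDD (positions: [(0, 0), (-1, 0), (-1, 1), (-1, 2), (0, 2), (0, 3), (-1, 3), (-2, 3), (-2, 2), (-2, 1)])
Fold: move[3]->L => LUULULLDD (positions: [(0, 0), (-1, 0), (-1, 1), (-1, 2), (-2, 2), (-2, 3), (-3, 3), (-4, 3), (-4, 2), (-4, 1)])

Answer: (0,0) (-1,0) (-1,1) (-1,2) (-2,2) (-2,3) (-3,3) (-4,3) (-4,2) (-4,1)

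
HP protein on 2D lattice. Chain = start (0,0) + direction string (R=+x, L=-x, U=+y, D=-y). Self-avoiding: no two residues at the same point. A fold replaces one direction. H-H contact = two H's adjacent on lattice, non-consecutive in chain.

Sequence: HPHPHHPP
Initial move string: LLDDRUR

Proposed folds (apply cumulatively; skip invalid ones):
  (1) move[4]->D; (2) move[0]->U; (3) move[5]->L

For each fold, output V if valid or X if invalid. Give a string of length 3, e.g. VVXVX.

Initial: LLDDRUR -> [(0, 0), (-1, 0), (-2, 0), (-2, -1), (-2, -2), (-1, -2), (-1, -1), (0, -1)]
Fold 1: move[4]->D => LLDDDUR INVALID (collision), skipped
Fold 2: move[0]->U => ULDDRUR INVALID (collision), skipped
Fold 3: move[5]->L => LLDDRLR INVALID (collision), skipped

Answer: XXX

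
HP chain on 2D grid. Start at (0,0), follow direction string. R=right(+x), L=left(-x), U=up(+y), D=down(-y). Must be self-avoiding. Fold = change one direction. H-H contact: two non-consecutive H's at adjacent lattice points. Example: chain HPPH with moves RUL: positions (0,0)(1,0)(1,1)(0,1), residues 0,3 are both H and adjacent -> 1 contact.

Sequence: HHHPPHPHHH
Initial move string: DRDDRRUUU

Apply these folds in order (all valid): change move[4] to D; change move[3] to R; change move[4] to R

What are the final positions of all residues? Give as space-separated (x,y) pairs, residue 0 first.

Answer: (0,0) (0,-1) (1,-1) (1,-2) (2,-2) (3,-2) (4,-2) (4,-1) (4,0) (4,1)

Derivation:
Initial moves: DRDDRRUUU
Fold: move[4]->D => DRDDDRUUU (positions: [(0, 0), (0, -1), (1, -1), (1, -2), (1, -3), (1, -4), (2, -4), (2, -3), (2, -2), (2, -1)])
Fold: move[3]->R => DRDRDRUUU (positions: [(0, 0), (0, -1), (1, -1), (1, -2), (2, -2), (2, -3), (3, -3), (3, -2), (3, -1), (3, 0)])
Fold: move[4]->R => DRDRRRUUU (positions: [(0, 0), (0, -1), (1, -1), (1, -2), (2, -2), (3, -2), (4, -2), (4, -1), (4, 0), (4, 1)])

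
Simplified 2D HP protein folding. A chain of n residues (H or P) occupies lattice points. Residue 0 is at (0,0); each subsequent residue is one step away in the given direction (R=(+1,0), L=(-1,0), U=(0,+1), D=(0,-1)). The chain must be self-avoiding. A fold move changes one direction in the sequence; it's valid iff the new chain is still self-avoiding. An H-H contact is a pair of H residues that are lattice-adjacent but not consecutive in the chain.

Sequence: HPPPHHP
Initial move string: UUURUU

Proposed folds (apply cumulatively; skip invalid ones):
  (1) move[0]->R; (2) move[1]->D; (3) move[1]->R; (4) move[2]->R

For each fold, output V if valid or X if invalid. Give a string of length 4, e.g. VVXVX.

Answer: VXVV

Derivation:
Initial: UUURUU -> [(0, 0), (0, 1), (0, 2), (0, 3), (1, 3), (1, 4), (1, 5)]
Fold 1: move[0]->R => RUURUU VALID
Fold 2: move[1]->D => RDURUU INVALID (collision), skipped
Fold 3: move[1]->R => RRURUU VALID
Fold 4: move[2]->R => RRRRUU VALID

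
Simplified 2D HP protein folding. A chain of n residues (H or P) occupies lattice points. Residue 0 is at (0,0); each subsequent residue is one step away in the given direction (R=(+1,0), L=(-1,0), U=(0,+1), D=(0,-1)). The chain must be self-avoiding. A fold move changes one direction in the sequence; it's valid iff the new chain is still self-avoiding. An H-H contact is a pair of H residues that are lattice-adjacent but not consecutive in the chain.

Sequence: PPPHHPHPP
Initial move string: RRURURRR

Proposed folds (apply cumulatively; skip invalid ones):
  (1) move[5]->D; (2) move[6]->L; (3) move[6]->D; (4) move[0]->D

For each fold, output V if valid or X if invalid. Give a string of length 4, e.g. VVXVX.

Answer: XXVV

Derivation:
Initial: RRURURRR -> [(0, 0), (1, 0), (2, 0), (2, 1), (3, 1), (3, 2), (4, 2), (5, 2), (6, 2)]
Fold 1: move[5]->D => RRURUDRR INVALID (collision), skipped
Fold 2: move[6]->L => RRURURLR INVALID (collision), skipped
Fold 3: move[6]->D => RRURURDR VALID
Fold 4: move[0]->D => DRURURDR VALID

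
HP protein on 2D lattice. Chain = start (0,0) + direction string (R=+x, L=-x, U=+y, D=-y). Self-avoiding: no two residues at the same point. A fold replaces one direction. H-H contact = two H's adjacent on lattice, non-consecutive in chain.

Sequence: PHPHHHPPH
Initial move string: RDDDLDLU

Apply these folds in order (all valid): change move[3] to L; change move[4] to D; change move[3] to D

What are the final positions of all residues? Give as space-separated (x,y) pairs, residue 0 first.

Answer: (0,0) (1,0) (1,-1) (1,-2) (1,-3) (1,-4) (1,-5) (0,-5) (0,-4)

Derivation:
Initial moves: RDDDLDLU
Fold: move[3]->L => RDDLLDLU (positions: [(0, 0), (1, 0), (1, -1), (1, -2), (0, -2), (-1, -2), (-1, -3), (-2, -3), (-2, -2)])
Fold: move[4]->D => RDDLDDLU (positions: [(0, 0), (1, 0), (1, -1), (1, -2), (0, -2), (0, -3), (0, -4), (-1, -4), (-1, -3)])
Fold: move[3]->D => RDDDDDLU (positions: [(0, 0), (1, 0), (1, -1), (1, -2), (1, -3), (1, -4), (1, -5), (0, -5), (0, -4)])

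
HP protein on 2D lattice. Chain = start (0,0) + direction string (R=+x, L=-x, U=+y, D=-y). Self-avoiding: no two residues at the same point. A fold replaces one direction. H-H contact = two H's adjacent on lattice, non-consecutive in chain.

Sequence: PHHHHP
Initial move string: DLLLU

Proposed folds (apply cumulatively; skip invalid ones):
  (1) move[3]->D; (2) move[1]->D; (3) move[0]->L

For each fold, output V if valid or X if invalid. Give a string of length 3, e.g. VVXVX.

Initial: DLLLU -> [(0, 0), (0, -1), (-1, -1), (-2, -1), (-3, -1), (-3, 0)]
Fold 1: move[3]->D => DLLDU INVALID (collision), skipped
Fold 2: move[1]->D => DDLLU VALID
Fold 3: move[0]->L => LDLLU VALID

Answer: XVV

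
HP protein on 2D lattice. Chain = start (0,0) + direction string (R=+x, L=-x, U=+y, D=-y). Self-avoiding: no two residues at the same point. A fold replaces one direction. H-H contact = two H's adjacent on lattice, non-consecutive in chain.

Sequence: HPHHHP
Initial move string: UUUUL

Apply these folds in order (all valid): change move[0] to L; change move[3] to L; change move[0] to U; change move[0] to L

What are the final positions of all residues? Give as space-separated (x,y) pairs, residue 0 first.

Initial moves: UUUUL
Fold: move[0]->L => LUUUL (positions: [(0, 0), (-1, 0), (-1, 1), (-1, 2), (-1, 3), (-2, 3)])
Fold: move[3]->L => LUULL (positions: [(0, 0), (-1, 0), (-1, 1), (-1, 2), (-2, 2), (-3, 2)])
Fold: move[0]->U => UUULL (positions: [(0, 0), (0, 1), (0, 2), (0, 3), (-1, 3), (-2, 3)])
Fold: move[0]->L => LUULL (positions: [(0, 0), (-1, 0), (-1, 1), (-1, 2), (-2, 2), (-3, 2)])

Answer: (0,0) (-1,0) (-1,1) (-1,2) (-2,2) (-3,2)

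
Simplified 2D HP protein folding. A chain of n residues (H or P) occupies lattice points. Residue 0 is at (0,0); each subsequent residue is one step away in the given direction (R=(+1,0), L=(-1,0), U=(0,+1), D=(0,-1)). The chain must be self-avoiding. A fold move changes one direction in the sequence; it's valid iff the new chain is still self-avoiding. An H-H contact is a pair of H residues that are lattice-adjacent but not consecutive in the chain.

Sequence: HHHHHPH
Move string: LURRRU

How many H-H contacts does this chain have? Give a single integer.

Positions: [(0, 0), (-1, 0), (-1, 1), (0, 1), (1, 1), (2, 1), (2, 2)]
H-H contact: residue 0 @(0,0) - residue 3 @(0, 1)

Answer: 1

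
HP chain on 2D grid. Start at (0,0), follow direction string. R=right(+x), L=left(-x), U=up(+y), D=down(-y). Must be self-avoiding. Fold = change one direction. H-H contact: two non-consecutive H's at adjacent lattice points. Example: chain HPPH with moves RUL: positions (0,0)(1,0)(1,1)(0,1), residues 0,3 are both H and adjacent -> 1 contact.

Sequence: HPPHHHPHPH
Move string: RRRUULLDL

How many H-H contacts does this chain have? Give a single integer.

Positions: [(0, 0), (1, 0), (2, 0), (3, 0), (3, 1), (3, 2), (2, 2), (1, 2), (1, 1), (0, 1)]
H-H contact: residue 0 @(0,0) - residue 9 @(0, 1)

Answer: 1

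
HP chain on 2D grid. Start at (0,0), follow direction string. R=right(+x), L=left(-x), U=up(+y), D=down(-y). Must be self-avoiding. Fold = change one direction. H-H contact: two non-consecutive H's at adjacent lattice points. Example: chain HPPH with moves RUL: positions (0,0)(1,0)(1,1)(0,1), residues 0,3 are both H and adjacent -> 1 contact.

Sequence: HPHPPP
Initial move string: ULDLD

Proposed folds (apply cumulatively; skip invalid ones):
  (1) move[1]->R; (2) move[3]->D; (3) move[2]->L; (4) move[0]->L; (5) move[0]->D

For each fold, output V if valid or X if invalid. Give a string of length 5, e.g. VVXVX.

Answer: XVVVV

Derivation:
Initial: ULDLD -> [(0, 0), (0, 1), (-1, 1), (-1, 0), (-2, 0), (-2, -1)]
Fold 1: move[1]->R => URDLD INVALID (collision), skipped
Fold 2: move[3]->D => ULDDD VALID
Fold 3: move[2]->L => ULLDD VALID
Fold 4: move[0]->L => LLLDD VALID
Fold 5: move[0]->D => DLLDD VALID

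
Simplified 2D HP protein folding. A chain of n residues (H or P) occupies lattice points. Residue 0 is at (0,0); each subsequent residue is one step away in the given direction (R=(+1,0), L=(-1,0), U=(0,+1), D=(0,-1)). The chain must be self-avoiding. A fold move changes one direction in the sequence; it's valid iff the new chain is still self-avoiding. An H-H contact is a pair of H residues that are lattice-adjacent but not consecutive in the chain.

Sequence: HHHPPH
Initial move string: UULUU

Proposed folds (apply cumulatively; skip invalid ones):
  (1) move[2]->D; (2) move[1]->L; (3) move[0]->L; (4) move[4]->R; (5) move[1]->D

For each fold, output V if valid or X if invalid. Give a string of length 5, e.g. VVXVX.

Initial: UULUU -> [(0, 0), (0, 1), (0, 2), (-1, 2), (-1, 3), (-1, 4)]
Fold 1: move[2]->D => UUDUU INVALID (collision), skipped
Fold 2: move[1]->L => ULLUU VALID
Fold 3: move[0]->L => LLLUU VALID
Fold 4: move[4]->R => LLLUR VALID
Fold 5: move[1]->D => LDLUR INVALID (collision), skipped

Answer: XVVVX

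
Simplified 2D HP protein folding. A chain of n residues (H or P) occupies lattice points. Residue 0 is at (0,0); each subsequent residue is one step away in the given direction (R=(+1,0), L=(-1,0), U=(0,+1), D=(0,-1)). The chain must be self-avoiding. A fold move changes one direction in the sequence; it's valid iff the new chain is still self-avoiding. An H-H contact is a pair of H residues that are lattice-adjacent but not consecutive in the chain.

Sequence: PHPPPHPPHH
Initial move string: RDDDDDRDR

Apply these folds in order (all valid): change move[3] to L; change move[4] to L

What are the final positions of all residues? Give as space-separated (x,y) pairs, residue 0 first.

Initial moves: RDDDDDRDR
Fold: move[3]->L => RDDLDDRDR (positions: [(0, 0), (1, 0), (1, -1), (1, -2), (0, -2), (0, -3), (0, -4), (1, -4), (1, -5), (2, -5)])
Fold: move[4]->L => RDDLLDRDR (positions: [(0, 0), (1, 0), (1, -1), (1, -2), (0, -2), (-1, -2), (-1, -3), (0, -3), (0, -4), (1, -4)])

Answer: (0,0) (1,0) (1,-1) (1,-2) (0,-2) (-1,-2) (-1,-3) (0,-3) (0,-4) (1,-4)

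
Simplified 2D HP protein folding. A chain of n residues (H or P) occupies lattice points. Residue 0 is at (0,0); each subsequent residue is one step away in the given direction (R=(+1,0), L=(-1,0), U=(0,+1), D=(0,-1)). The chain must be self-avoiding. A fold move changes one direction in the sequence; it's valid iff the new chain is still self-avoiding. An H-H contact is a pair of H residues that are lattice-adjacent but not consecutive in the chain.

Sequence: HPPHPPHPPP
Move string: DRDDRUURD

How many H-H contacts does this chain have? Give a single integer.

Answer: 1

Derivation:
Positions: [(0, 0), (0, -1), (1, -1), (1, -2), (1, -3), (2, -3), (2, -2), (2, -1), (3, -1), (3, -2)]
H-H contact: residue 3 @(1,-2) - residue 6 @(2, -2)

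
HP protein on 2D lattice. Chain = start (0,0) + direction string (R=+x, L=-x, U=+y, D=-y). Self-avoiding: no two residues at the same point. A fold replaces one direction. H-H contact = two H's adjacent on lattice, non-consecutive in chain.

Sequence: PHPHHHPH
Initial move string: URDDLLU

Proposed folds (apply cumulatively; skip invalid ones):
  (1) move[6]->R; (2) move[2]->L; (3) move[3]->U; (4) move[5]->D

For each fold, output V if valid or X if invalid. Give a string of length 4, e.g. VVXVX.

Initial: URDDLLU -> [(0, 0), (0, 1), (1, 1), (1, 0), (1, -1), (0, -1), (-1, -1), (-1, 0)]
Fold 1: move[6]->R => URDDLLR INVALID (collision), skipped
Fold 2: move[2]->L => URLDLLU INVALID (collision), skipped
Fold 3: move[3]->U => URDULLU INVALID (collision), skipped
Fold 4: move[5]->D => URDDLDU INVALID (collision), skipped

Answer: XXXX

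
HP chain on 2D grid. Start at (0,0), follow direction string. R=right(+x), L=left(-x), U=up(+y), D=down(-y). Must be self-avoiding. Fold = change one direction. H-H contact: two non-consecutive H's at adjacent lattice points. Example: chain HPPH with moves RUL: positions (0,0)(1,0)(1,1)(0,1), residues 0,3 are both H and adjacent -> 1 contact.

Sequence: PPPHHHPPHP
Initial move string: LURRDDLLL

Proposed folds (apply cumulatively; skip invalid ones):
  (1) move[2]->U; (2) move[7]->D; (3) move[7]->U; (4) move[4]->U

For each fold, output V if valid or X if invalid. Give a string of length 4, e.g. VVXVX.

Initial: LURRDDLLL -> [(0, 0), (-1, 0), (-1, 1), (0, 1), (1, 1), (1, 0), (1, -1), (0, -1), (-1, -1), (-2, -1)]
Fold 1: move[2]->U => LUURDDLLL INVALID (collision), skipped
Fold 2: move[7]->D => LURRDDLDL VALID
Fold 3: move[7]->U => LURRDDLUL INVALID (collision), skipped
Fold 4: move[4]->U => LURRUDLDL INVALID (collision), skipped

Answer: XVXX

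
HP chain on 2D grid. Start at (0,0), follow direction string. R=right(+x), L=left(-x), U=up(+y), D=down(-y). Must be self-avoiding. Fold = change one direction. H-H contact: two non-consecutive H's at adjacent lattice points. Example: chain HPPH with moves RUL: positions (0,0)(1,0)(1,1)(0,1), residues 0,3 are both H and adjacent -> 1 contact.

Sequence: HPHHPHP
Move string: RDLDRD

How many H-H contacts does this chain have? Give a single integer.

Answer: 2

Derivation:
Positions: [(0, 0), (1, 0), (1, -1), (0, -1), (0, -2), (1, -2), (1, -3)]
H-H contact: residue 0 @(0,0) - residue 3 @(0, -1)
H-H contact: residue 2 @(1,-1) - residue 5 @(1, -2)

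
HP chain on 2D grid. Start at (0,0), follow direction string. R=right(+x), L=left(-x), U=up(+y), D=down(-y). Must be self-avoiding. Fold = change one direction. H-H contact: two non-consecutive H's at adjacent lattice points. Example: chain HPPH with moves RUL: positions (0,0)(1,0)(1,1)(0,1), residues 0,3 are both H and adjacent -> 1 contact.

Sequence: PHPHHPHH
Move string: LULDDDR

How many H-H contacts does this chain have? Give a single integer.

Positions: [(0, 0), (-1, 0), (-1, 1), (-2, 1), (-2, 0), (-2, -1), (-2, -2), (-1, -2)]
H-H contact: residue 1 @(-1,0) - residue 4 @(-2, 0)

Answer: 1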